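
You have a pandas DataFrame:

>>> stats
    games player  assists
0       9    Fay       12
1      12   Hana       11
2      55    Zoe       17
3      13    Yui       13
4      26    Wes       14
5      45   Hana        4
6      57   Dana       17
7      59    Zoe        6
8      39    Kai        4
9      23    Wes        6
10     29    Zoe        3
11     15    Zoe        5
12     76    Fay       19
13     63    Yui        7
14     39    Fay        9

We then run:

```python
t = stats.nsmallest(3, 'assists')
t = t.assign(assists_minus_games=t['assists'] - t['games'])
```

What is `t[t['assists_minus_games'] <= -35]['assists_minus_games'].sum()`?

-76

take 3 rows with smallest assists:
    games player  assists
10     29    Zoe        3
5      45   Hana        4
8      39    Kai        4
add column assists_minus_games = t['assists'] - t['games']:
    games player  assists  assists_minus_games
10     29    Zoe        3                  -26
5      45   Hana        4                  -41
8      39    Kai        4                  -35
filter rows where assists_minus_games <= -35:
   games player  assists  assists_minus_games
5     45   Hana        4                  -41
8     39    Kai        4                  -35
Reading off the sum of column 'assists_minus_games', we get -76.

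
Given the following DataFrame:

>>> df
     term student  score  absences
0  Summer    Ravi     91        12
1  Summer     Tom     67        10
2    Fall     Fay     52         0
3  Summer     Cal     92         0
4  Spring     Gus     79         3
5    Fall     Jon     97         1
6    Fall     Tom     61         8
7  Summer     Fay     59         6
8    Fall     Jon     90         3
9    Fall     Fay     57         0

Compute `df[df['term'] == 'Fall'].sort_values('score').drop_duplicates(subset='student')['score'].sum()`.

203

filter rows where term == 'Fall':
   term student  score  absences
2  Fall     Fay     52         0
5  Fall     Jon     97         1
6  Fall     Tom     61         8
8  Fall     Jon     90         3
9  Fall     Fay     57         0
sort by score:
   term student  score  absences
2  Fall     Fay     52         0
9  Fall     Fay     57         0
6  Fall     Tom     61         8
8  Fall     Jon     90         3
5  Fall     Jon     97         1
drop duplicate student (keep=first):
   term student  score  absences
2  Fall     Fay     52         0
6  Fall     Tom     61         8
8  Fall     Jon     90         3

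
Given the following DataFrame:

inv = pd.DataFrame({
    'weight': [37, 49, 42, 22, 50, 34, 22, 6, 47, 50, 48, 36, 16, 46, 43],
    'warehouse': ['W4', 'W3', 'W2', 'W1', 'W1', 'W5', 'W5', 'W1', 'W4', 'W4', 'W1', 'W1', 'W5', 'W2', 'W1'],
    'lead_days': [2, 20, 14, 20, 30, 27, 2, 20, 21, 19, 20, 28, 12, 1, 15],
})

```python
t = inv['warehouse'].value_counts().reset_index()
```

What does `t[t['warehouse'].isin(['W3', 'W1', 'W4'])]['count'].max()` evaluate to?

value_counts of warehouse:
warehouse
W1    6
W4    3
W5    3
W2    2
W3    1
Name: count, dtype: int64
reset_index():
  warehouse  count
0        W1      6
1        W4      3
2        W5      3
3        W2      2
4        W3      1
filter rows where warehouse in ['W3', 'W1', 'W4']:
  warehouse  count
0        W1      6
1        W4      3
4        W3      1
So max() = 6.

6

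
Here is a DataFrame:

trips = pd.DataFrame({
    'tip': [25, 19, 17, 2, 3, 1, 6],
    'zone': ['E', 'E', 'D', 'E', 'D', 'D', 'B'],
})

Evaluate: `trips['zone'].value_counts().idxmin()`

value_counts of zone:
zone
E    3
D    3
B    1
Name: count, dtype: int64

B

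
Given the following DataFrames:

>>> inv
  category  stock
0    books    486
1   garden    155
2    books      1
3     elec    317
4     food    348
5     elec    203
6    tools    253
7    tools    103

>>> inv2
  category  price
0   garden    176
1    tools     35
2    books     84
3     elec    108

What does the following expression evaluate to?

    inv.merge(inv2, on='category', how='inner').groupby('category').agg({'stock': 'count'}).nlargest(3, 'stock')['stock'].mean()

merge on 'category' (how='inner') → 7 rows:
  category  stock  price
0    books    486     84
1   garden    155    176
2    books      1     84
3     elec    317    108
4     elec    203    108
5    tools    253     35
6    tools    103     35
group by category, count of stock:
          stock
category       
books         2
elec          2
garden        1
tools         2
take 3 rows with largest stock:
          stock
category       
books         2
elec          2
tools         2
Reading off the mean of column 'stock', we get 2.0.

2.0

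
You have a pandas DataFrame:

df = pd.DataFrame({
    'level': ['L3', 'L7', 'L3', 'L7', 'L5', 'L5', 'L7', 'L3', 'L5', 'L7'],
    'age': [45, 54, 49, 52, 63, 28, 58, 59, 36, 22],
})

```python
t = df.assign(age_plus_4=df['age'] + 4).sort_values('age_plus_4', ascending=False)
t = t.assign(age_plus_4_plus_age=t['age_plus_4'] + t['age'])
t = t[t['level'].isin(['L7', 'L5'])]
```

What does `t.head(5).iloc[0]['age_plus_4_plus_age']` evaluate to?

130

add column age_plus_4 = df['age'] + 4:
  level  age  age_plus_4
0    L3   45          49
1    L7   54          58
2    L3   49          53
3    L7   52          56
4    L5   63          67
5    L5   28          32
6    L7   58          62
7    L3   59          63
8    L5   36          40
9    L7   22          26
sort by age_plus_4 descending:
  level  age  age_plus_4
4    L5   63          67
7    L3   59          63
6    L7   58          62
1    L7   54          58
3    L7   52          56
2    L3   49          53
0    L3   45          49
8    L5   36          40
5    L5   28          32
9    L7   22          26
add column age_plus_4_plus_age = t['age_plus_4'] + t['age']:
  level  age  age_plus_4  age_plus_4_plus_age
4    L5   63          67                  130
7    L3   59          63                  122
6    L7   58          62                  120
1    L7   54          58                  112
3    L7   52          56                  108
2    L3   49          53                  102
0    L3   45          49                   94
8    L5   36          40                   76
5    L5   28          32                   60
9    L7   22          26                   48
filter rows where level in ['L7', 'L5']:
  level  age  age_plus_4  age_plus_4_plus_age
4    L5   63          67                  130
6    L7   58          62                  120
1    L7   54          58                  112
3    L7   52          56                  108
8    L5   36          40                   76
5    L5   28          32                   60
9    L7   22          26                   48
take first 5 rows:
  level  age  age_plus_4  age_plus_4_plus_age
4    L5   63          67                  130
6    L7   58          62                  120
1    L7   54          58                  112
3    L7   52          56                  108
8    L5   36          40                   76
So iloc[0]['age_plus_4_plus_age'] = 130.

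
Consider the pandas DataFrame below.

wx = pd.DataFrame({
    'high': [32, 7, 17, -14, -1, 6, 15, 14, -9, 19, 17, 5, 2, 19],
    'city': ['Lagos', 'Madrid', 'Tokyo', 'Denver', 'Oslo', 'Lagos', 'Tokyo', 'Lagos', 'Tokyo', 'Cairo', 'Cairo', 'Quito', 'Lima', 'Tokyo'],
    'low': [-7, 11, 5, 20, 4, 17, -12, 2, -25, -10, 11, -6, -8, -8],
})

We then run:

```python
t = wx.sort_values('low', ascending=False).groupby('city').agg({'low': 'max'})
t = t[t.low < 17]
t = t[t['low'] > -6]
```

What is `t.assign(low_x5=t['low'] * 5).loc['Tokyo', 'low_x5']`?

sort by low descending:
    high    city  low
3    -14  Denver   20
5      6   Lagos   17
1      7  Madrid   11
10    17   Cairo   11
2     17   Tokyo    5
4     -1    Oslo    4
7     14   Lagos    2
11     5   Quito   -6
0     32   Lagos   -7
12     2    Lima   -8
13    19   Tokyo   -8
9     19   Cairo  -10
6     15   Tokyo  -12
8     -9   Tokyo  -25
group by city, max of low:
        low
city       
Cairo    11
Denver   20
Lagos    17
Lima     -8
Madrid   11
Oslo      4
Quito    -6
Tokyo     5
filter rows where low < 17:
        low
city       
Cairo    11
Lima     -8
Madrid   11
Oslo      4
Quito    -6
Tokyo     5
filter rows where low > -6:
        low
city       
Cairo    11
Madrid   11
Oslo      4
Tokyo     5
add column low_x5 = t['low'] * 5:
        low  low_x5
city               
Cairo    11      55
Madrid   11      55
Oslo      4      20
Tokyo     5      25

25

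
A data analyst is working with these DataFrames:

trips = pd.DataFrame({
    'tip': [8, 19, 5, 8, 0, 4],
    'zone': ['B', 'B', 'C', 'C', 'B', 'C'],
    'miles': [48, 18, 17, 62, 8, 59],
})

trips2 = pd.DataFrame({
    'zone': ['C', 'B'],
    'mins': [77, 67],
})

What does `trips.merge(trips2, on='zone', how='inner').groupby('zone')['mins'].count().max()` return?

merge on 'zone' (how='inner') → 6 rows:
   tip zone  miles  mins
0    8    B     48    67
1   19    B     18    67
2    5    C     17    77
3    8    C     62    77
4    0    B      8    67
5    4    C     59    77
group by zone, count of mins:
zone
B    3
C    3
Name: mins, dtype: int64
The max of the resulting series is 3.

3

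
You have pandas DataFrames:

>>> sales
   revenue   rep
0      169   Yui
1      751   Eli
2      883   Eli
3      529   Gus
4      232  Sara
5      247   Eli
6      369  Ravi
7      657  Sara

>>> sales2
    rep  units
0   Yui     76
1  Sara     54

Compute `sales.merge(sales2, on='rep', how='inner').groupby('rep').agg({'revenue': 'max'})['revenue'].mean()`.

413.0

merge on 'rep' (how='inner') → 3 rows:
   revenue   rep  units
0      169   Yui     76
1      232  Sara     54
2      657  Sara     54
group by rep, max of revenue:
      revenue
rep          
Sara      657
Yui       169
Taking the mean of column 'revenue' gives 413.0.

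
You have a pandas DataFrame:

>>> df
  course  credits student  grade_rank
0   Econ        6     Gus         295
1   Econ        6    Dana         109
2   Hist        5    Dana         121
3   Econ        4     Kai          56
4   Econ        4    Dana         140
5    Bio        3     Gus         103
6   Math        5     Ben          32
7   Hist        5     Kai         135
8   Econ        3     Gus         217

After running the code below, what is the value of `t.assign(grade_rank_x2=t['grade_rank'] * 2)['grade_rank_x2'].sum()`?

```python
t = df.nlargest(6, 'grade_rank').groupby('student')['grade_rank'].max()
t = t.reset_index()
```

take 6 rows with largest grade_rank:
  course  credits student  grade_rank
0   Econ        6     Gus         295
8   Econ        3     Gus         217
4   Econ        4    Dana         140
7   Hist        5     Kai         135
2   Hist        5    Dana         121
1   Econ        6    Dana         109
group by student, max of grade_rank:
student
Dana    140
Gus     295
Kai     135
Name: grade_rank, dtype: int64
reset_index():
  student  grade_rank
0    Dana         140
1     Gus         295
2     Kai         135
add column grade_rank_x2 = t['grade_rank'] * 2:
  student  grade_rank  grade_rank_x2
0    Dana         140            280
1     Gus         295            590
2     Kai         135            270
Taking the sum of column 'grade_rank_x2' gives 1140.

1140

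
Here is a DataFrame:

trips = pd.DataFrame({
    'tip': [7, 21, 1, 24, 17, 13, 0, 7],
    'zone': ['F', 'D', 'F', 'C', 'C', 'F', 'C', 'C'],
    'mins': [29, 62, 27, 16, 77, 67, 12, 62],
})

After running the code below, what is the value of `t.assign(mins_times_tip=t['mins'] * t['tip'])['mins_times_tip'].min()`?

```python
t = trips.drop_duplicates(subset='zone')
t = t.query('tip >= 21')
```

384

drop duplicate zone (keep=first):
   tip zone  mins
0    7    F    29
1   21    D    62
3   24    C    16
filter rows where tip >= 21:
   tip zone  mins
1   21    D    62
3   24    C    16
add column mins_times_tip = t['mins'] * t['tip']:
   tip zone  mins  mins_times_tip
1   21    D    62            1302
3   24    C    16             384
min of column 'mins_times_tip' → 384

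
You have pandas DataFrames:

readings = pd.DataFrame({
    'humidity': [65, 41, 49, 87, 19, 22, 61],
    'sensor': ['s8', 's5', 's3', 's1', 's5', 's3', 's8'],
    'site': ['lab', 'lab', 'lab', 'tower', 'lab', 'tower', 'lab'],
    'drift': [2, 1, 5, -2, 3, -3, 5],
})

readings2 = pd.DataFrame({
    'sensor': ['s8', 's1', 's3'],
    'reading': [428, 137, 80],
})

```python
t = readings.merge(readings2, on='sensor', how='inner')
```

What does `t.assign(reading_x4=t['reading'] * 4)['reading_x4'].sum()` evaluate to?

4612

merge on 'sensor' (how='inner') → 5 rows:
   humidity sensor   site  drift  reading
0        65     s8    lab      2      428
1        49     s3    lab      5       80
2        87     s1  tower     -2      137
3        22     s3  tower     -3       80
4        61     s8    lab      5      428
add column reading_x4 = t['reading'] * 4:
   humidity sensor   site  drift  reading  reading_x4
0        65     s8    lab      2      428        1712
1        49     s3    lab      5       80         320
2        87     s1  tower     -2      137         548
3        22     s3  tower     -3       80         320
4        61     s8    lab      5      428        1712
Then the sum of column 'reading_x4': 4612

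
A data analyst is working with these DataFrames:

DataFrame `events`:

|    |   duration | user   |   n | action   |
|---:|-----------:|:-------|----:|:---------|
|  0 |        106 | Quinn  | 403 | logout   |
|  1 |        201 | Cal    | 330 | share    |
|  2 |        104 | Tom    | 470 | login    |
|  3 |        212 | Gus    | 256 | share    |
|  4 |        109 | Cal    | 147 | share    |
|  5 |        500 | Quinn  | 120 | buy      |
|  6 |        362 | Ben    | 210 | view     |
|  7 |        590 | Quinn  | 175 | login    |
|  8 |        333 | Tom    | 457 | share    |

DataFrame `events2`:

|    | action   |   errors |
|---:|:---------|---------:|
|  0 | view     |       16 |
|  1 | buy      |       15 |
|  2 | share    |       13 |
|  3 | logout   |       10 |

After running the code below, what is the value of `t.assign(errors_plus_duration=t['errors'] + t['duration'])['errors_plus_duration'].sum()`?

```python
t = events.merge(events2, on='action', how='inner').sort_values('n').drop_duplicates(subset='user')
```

merge on 'action' (how='inner') → 7 rows:
   duration   user    n  action  errors
0       106  Quinn  403  logout      10
1       201    Cal  330   share      13
2       212    Gus  256   share      13
3       109    Cal  147   share      13
4       500  Quinn  120     buy      15
5       362    Ben  210    view      16
6       333    Tom  457   share      13
sort by n:
   duration   user    n  action  errors
4       500  Quinn  120     buy      15
3       109    Cal  147   share      13
5       362    Ben  210    view      16
2       212    Gus  256   share      13
1       201    Cal  330   share      13
0       106  Quinn  403  logout      10
6       333    Tom  457   share      13
drop duplicate user (keep=first):
   duration   user    n action  errors
4       500  Quinn  120    buy      15
3       109    Cal  147  share      13
5       362    Ben  210   view      16
2       212    Gus  256  share      13
6       333    Tom  457  share      13
add column errors_plus_duration = t['errors'] + t['duration']:
   duration   user    n action  errors  errors_plus_duration
4       500  Quinn  120    buy      15                   515
3       109    Cal  147  share      13                   122
5       362    Ben  210   view      16                   378
2       212    Gus  256  share      13                   225
6       333    Tom  457  share      13                   346
Finally, sum of column 'errors_plus_duration' = 1586.

1586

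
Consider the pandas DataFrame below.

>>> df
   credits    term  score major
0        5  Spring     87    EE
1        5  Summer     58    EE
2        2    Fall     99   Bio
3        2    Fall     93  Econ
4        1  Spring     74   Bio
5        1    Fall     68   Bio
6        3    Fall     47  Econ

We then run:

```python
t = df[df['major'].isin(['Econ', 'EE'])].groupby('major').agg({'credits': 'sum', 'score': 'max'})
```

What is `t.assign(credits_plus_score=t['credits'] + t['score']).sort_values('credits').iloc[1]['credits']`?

filter rows where major in ['Econ', 'EE']:
   credits    term  score major
0        5  Spring     87    EE
1        5  Summer     58    EE
3        2    Fall     93  Econ
6        3    Fall     47  Econ
group by major: sum(credits), max(score):
       credits  score
major                
EE          10     87
Econ         5     93
add column credits_plus_score = t['credits'] + t['score']:
       credits  score  credits_plus_score
major                                    
EE          10     87                  97
Econ         5     93                  98
sort by credits:
       credits  score  credits_plus_score
major                                    
Econ         5     93                  98
EE          10     87                  97
Reading off the value at position 1, column 'credits', we get 10.

10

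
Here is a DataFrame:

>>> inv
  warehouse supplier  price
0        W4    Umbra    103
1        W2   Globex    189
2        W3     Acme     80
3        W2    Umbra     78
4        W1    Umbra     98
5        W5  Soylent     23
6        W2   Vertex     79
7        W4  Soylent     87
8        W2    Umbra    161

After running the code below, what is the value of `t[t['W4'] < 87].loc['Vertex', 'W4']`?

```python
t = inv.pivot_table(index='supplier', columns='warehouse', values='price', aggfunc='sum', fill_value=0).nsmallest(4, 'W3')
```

0

pivot: rows=supplier, cols=warehouse, sum(price):
warehouse  W1   W2  W3   W4  W5
supplier                       
Acme        0    0  80    0   0
Globex      0  189   0    0   0
Soylent     0    0   0   87  23
Umbra      98  239   0  103   0
Vertex      0   79   0    0   0
take 4 rows with smallest W3:
warehouse  W1   W2  W3   W4  W5
supplier                       
Globex      0  189   0    0   0
Soylent     0    0   0   87  23
Umbra      98  239   0  103   0
Vertex      0   79   0    0   0
filter rows where W4 < 87:
warehouse  W1   W2  W3  W4  W5
supplier                      
Globex      0  189   0   0   0
Vertex      0   79   0   0   0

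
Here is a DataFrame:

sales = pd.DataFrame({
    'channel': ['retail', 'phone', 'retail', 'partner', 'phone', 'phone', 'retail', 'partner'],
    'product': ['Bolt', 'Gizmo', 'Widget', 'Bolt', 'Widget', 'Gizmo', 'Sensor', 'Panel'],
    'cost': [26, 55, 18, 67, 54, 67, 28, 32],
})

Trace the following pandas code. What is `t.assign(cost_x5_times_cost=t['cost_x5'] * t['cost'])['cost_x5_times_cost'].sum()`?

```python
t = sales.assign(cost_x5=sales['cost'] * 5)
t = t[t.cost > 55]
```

add column cost_x5 = sales['cost'] * 5:
   channel product  cost  cost_x5
0   retail    Bolt    26      130
1    phone   Gizmo    55      275
2   retail  Widget    18       90
3  partner    Bolt    67      335
4    phone  Widget    54      270
5    phone   Gizmo    67      335
6   retail  Sensor    28      140
7  partner   Panel    32      160
filter rows where cost > 55:
   channel product  cost  cost_x5
3  partner    Bolt    67      335
5    phone   Gizmo    67      335
add column cost_x5_times_cost = t['cost_x5'] * t['cost']:
   channel product  cost  cost_x5  cost_x5_times_cost
3  partner    Bolt    67      335               22445
5    phone   Gizmo    67      335               22445
Hence 44890.

44890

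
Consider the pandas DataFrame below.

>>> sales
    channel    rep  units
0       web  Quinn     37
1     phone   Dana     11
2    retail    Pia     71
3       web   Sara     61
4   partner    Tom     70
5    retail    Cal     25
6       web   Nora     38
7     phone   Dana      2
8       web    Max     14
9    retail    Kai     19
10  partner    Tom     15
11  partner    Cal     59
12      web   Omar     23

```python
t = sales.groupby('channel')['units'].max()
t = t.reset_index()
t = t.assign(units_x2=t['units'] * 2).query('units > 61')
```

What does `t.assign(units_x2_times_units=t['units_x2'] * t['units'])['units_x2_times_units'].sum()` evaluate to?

group by channel, max of units:
channel
partner    70
phone      11
retail     71
web        61
Name: units, dtype: int64
reset_index():
   channel  units
0  partner     70
1    phone     11
2   retail     71
3      web     61
add column units_x2 = t['units'] * 2:
   channel  units  units_x2
0  partner     70       140
1    phone     11        22
2   retail     71       142
3      web     61       122
filter rows where units > 61:
   channel  units  units_x2
0  partner     70       140
2   retail     71       142
add column units_x2_times_units = t['units_x2'] * t['units']:
   channel  units  units_x2  units_x2_times_units
0  partner     70       140                  9800
2   retail     71       142                 10082
So sum() = 19882.

19882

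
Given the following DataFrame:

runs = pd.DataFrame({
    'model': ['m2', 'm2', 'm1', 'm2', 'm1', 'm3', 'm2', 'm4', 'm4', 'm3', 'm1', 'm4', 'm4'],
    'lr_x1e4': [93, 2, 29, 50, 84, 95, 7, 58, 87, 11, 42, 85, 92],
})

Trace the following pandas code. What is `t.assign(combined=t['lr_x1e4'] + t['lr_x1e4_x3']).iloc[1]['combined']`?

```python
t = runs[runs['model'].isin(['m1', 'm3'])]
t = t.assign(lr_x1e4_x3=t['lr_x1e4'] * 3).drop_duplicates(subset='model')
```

filter rows where model in ['m1', 'm3']:
   model  lr_x1e4
2     m1       29
4     m1       84
5     m3       95
9     m3       11
10    m1       42
add column lr_x1e4_x3 = t['lr_x1e4'] * 3:
   model  lr_x1e4  lr_x1e4_x3
2     m1       29          87
4     m1       84         252
5     m3       95         285
9     m3       11          33
10    m1       42         126
drop duplicate model (keep=first):
  model  lr_x1e4  lr_x1e4_x3
2    m1       29          87
5    m3       95         285
add column combined = t['lr_x1e4'] + t['lr_x1e4_x3']:
  model  lr_x1e4  lr_x1e4_x3  combined
2    m1       29          87       116
5    m3       95         285       380

380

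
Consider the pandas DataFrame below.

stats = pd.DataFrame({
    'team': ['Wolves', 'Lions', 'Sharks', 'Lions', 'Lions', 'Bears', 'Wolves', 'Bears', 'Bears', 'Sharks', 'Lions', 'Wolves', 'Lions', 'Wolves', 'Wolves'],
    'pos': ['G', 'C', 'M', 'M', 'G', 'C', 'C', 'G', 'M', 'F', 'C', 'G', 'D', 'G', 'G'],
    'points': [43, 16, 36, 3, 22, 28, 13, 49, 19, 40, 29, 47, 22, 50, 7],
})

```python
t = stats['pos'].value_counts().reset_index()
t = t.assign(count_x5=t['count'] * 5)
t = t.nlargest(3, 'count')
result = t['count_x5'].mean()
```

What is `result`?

21.6666666667

value_counts of pos:
pos
G    6
C    4
M    3
F    1
D    1
Name: count, dtype: int64
reset_index():
  pos  count
0   G      6
1   C      4
2   M      3
3   F      1
4   D      1
add column count_x5 = t['count'] * 5:
  pos  count  count_x5
0   G      6        30
1   C      4        20
2   M      3        15
3   F      1         5
4   D      1         5
take 3 rows with largest count:
  pos  count  count_x5
0   G      6        30
1   C      4        20
2   M      3        15
Finally, mean of column 'count_x5' = 21.6666666667.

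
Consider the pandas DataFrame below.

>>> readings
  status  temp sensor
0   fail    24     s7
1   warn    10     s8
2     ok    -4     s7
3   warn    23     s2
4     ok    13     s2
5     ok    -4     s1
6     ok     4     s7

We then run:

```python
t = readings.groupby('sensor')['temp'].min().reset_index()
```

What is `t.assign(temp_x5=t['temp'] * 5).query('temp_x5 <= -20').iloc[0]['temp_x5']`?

-20

group by sensor, min of temp:
sensor
s1    -4
s2    13
s7    -4
s8    10
Name: temp, dtype: int64
reset_index():
  sensor  temp
0     s1    -4
1     s2    13
2     s7    -4
3     s8    10
add column temp_x5 = t['temp'] * 5:
  sensor  temp  temp_x5
0     s1    -4      -20
1     s2    13       65
2     s7    -4      -20
3     s8    10       50
filter rows where temp_x5 <= -20:
  sensor  temp  temp_x5
0     s1    -4      -20
2     s7    -4      -20
Hence -20.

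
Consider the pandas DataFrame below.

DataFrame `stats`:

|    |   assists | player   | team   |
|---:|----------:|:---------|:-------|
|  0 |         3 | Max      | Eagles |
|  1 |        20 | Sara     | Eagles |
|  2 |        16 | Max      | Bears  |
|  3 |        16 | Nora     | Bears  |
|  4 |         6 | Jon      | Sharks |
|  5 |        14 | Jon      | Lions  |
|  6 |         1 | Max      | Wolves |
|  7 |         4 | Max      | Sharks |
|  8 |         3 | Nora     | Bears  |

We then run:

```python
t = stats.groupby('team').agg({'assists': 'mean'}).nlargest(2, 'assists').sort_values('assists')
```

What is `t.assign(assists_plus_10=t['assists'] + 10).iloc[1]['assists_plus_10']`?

group by team, mean of assists:
          assists
team             
Bears   11.666667
Eagles  11.500000
Lions   14.000000
Sharks   5.000000
Wolves   1.000000
take 2 rows with largest assists:
         assists
team            
Lions  14.000000
Bears  11.666667
sort by assists:
         assists
team            
Bears  11.666667
Lions  14.000000
add column assists_plus_10 = t['assists'] + 10:
         assists  assists_plus_10
team                             
Bears  11.666667        21.666667
Lions  14.000000        24.000000
So iloc[1]['assists_plus_10'] = 24.0.

24.0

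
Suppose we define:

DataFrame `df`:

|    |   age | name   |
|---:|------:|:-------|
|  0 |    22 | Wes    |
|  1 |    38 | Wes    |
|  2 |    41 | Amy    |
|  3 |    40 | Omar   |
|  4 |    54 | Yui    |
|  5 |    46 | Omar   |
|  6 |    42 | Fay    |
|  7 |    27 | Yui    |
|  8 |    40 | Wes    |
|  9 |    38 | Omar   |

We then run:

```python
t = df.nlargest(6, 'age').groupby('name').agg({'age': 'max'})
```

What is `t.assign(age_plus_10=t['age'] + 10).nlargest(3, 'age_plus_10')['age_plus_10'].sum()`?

take 6 rows with largest age:
   age  name
4   54   Yui
5   46  Omar
6   42   Fay
2   41   Amy
3   40  Omar
8   40   Wes
group by name, max of age:
      age
name     
Amy    41
Fay    42
Omar   46
Wes    40
Yui    54
add column age_plus_10 = t['age'] + 10:
      age  age_plus_10
name                  
Amy    41           51
Fay    42           52
Omar   46           56
Wes    40           50
Yui    54           64
take 3 rows with largest age_plus_10:
      age  age_plus_10
name                  
Yui    54           64
Omar   46           56
Fay    42           52
sum of column 'age_plus_10' → 172

172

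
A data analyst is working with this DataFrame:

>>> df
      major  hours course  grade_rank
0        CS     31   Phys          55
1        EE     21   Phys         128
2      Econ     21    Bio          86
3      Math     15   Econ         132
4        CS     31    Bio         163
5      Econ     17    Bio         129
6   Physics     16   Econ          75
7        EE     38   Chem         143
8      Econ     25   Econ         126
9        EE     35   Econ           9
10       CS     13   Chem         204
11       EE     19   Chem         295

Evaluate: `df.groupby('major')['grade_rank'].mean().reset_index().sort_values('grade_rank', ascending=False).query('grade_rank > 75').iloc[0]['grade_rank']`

143.75

group by major, mean of grade_rank:
major
CS         140.666667
EE         143.750000
Econ       113.666667
Math       132.000000
Physics     75.000000
Name: grade_rank, dtype: float64
reset_index():
     major  grade_rank
0       CS  140.666667
1       EE  143.750000
2     Econ  113.666667
3     Math  132.000000
4  Physics   75.000000
sort by grade_rank descending:
     major  grade_rank
1       EE  143.750000
0       CS  140.666667
3     Math  132.000000
2     Econ  113.666667
4  Physics   75.000000
filter rows where grade_rank > 75:
  major  grade_rank
1    EE  143.750000
0    CS  140.666667
3  Math  132.000000
2  Econ  113.666667
Then the value at position 0, column 'grade_rank': 143.75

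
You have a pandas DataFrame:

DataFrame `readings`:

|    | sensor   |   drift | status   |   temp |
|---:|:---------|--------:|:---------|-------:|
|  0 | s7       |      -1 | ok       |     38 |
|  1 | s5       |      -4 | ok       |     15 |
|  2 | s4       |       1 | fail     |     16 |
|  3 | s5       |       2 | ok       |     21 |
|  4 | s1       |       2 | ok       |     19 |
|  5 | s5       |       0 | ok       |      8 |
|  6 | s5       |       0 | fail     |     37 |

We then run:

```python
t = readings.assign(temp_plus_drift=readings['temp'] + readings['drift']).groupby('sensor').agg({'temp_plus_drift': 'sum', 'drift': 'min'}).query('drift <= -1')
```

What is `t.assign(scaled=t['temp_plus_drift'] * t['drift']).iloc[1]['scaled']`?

add column temp_plus_drift = readings['temp'] + readings['drift']:
  sensor  drift status  temp  temp_plus_drift
0     s7     -1     ok    38               37
1     s5     -4     ok    15               11
2     s4      1   fail    16               17
3     s5      2     ok    21               23
4     s1      2     ok    19               21
5     s5      0     ok     8                8
6     s5      0   fail    37               37
group by sensor: sum(temp_plus_drift), min(drift):
        temp_plus_drift  drift
sensor                        
s1                   21      2
s4                   17      1
s5                   79     -4
s7                   37     -1
filter rows where drift <= -1:
        temp_plus_drift  drift
sensor                        
s5                   79     -4
s7                   37     -1
add column scaled = t['temp_plus_drift'] * t['drift']:
        temp_plus_drift  drift  scaled
sensor                                
s5                   79     -4    -316
s7                   37     -1     -37
Hence -37.

-37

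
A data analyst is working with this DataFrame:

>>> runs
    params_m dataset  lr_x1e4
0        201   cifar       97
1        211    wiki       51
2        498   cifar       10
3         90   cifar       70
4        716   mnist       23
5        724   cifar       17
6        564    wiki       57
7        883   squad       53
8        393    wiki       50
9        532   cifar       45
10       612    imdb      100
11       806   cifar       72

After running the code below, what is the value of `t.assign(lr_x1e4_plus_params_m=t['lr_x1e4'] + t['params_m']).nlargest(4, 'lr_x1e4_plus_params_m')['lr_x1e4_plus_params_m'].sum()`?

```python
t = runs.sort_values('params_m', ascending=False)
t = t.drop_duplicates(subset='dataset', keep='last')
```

2649

sort by params_m descending:
    params_m dataset  lr_x1e4
7        883   squad       53
11       806   cifar       72
5        724   cifar       17
4        716   mnist       23
10       612    imdb      100
6        564    wiki       57
9        532   cifar       45
2        498   cifar       10
8        393    wiki       50
1        211    wiki       51
0        201   cifar       97
3         90   cifar       70
drop duplicate dataset (keep=last):
    params_m dataset  lr_x1e4
7        883   squad       53
4        716   mnist       23
10       612    imdb      100
1        211    wiki       51
3         90   cifar       70
add column lr_x1e4_plus_params_m = t['lr_x1e4'] + t['params_m']:
    params_m dataset  lr_x1e4  lr_x1e4_plus_params_m
7        883   squad       53                    936
4        716   mnist       23                    739
10       612    imdb      100                    712
1        211    wiki       51                    262
3         90   cifar       70                    160
take 4 rows with largest lr_x1e4_plus_params_m:
    params_m dataset  lr_x1e4  lr_x1e4_plus_params_m
7        883   squad       53                    936
4        716   mnist       23                    739
10       612    imdb      100                    712
1        211    wiki       51                    262
Finally, sum of column 'lr_x1e4_plus_params_m' = 2649.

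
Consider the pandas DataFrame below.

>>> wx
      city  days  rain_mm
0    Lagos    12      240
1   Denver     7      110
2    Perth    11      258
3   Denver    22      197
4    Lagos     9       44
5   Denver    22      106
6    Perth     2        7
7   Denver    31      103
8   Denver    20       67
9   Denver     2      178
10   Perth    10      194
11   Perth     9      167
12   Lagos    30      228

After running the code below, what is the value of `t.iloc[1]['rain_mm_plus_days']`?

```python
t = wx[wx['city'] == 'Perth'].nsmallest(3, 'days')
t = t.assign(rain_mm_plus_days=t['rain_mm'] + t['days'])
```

176

filter rows where city == 'Perth':
     city  days  rain_mm
2   Perth    11      258
6   Perth     2        7
10  Perth    10      194
11  Perth     9      167
take 3 rows with smallest days:
     city  days  rain_mm
6   Perth     2        7
11  Perth     9      167
10  Perth    10      194
add column rain_mm_plus_days = t['rain_mm'] + t['days']:
     city  days  rain_mm  rain_mm_plus_days
6   Perth     2        7                  9
11  Perth     9      167                176
10  Perth    10      194                204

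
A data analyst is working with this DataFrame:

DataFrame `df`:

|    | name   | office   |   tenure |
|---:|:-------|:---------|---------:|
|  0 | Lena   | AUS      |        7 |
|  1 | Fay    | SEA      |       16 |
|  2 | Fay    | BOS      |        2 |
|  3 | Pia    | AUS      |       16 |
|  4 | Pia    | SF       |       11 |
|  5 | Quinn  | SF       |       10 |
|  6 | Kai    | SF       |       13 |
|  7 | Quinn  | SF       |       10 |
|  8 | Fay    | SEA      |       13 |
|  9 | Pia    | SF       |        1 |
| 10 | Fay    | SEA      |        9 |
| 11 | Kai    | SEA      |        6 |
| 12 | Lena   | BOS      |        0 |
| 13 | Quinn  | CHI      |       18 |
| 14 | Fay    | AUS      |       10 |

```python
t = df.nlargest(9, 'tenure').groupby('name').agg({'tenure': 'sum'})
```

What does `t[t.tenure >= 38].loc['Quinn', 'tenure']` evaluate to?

38

take 9 rows with largest tenure:
     name office  tenure
13  Quinn    CHI      18
1     Fay    SEA      16
3     Pia    AUS      16
6     Kai     SF      13
8     Fay    SEA      13
4     Pia     SF      11
5   Quinn     SF      10
7   Quinn     SF      10
14    Fay    AUS      10
group by name, sum of tenure:
       tenure
name         
Fay        39
Kai        13
Pia        27
Quinn      38
filter rows where tenure >= 38:
       tenure
name         
Fay        39
Quinn      38
Finally, value at row 'Quinn', column 'tenure' = 38.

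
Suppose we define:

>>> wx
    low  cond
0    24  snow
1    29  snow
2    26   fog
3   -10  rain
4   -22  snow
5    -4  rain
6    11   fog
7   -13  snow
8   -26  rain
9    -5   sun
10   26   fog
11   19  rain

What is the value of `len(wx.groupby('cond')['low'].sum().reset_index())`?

4

group by cond, sum of low:
cond
fog     63
rain   -21
snow    18
sun     -5
Name: low, dtype: int64
reset_index():
   cond  low
0   fog   63
1  rain  -21
2  snow   18
3   sun   -5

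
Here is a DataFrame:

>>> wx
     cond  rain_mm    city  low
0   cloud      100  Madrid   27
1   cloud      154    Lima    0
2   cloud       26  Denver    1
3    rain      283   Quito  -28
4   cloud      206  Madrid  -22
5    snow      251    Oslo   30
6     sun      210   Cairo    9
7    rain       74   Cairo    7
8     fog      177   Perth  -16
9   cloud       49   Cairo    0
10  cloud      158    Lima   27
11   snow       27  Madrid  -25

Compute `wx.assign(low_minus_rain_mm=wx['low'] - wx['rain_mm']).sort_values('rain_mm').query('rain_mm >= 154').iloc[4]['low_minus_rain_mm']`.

add column low_minus_rain_mm = wx['low'] - wx['rain_mm']:
     cond  rain_mm    city  low  low_minus_rain_mm
0   cloud      100  Madrid   27                -73
1   cloud      154    Lima    0               -154
2   cloud       26  Denver    1                -25
3    rain      283   Quito  -28               -311
4   cloud      206  Madrid  -22               -228
5    snow      251    Oslo   30               -221
6     sun      210   Cairo    9               -201
7    rain       74   Cairo    7                -67
8     fog      177   Perth  -16               -193
9   cloud       49   Cairo    0                -49
10  cloud      158    Lima   27               -131
11   snow       27  Madrid  -25                -52
sort by rain_mm:
     cond  rain_mm    city  low  low_minus_rain_mm
2   cloud       26  Denver    1                -25
11   snow       27  Madrid  -25                -52
9   cloud       49   Cairo    0                -49
7    rain       74   Cairo    7                -67
0   cloud      100  Madrid   27                -73
1   cloud      154    Lima    0               -154
10  cloud      158    Lima   27               -131
8     fog      177   Perth  -16               -193
4   cloud      206  Madrid  -22               -228
6     sun      210   Cairo    9               -201
5    snow      251    Oslo   30               -221
3    rain      283   Quito  -28               -311
filter rows where rain_mm >= 154:
     cond  rain_mm    city  low  low_minus_rain_mm
1   cloud      154    Lima    0               -154
10  cloud      158    Lima   27               -131
8     fog      177   Perth  -16               -193
4   cloud      206  Madrid  -22               -228
6     sun      210   Cairo    9               -201
5    snow      251    Oslo   30               -221
3    rain      283   Quito  -28               -311

-201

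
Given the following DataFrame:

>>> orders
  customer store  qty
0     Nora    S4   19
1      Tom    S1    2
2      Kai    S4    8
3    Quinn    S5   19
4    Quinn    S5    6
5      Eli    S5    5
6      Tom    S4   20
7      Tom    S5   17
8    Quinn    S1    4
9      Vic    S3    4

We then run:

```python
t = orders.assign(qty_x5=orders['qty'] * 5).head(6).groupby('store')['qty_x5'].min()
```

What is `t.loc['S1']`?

10

add column qty_x5 = orders['qty'] * 5:
  customer store  qty  qty_x5
0     Nora    S4   19      95
1      Tom    S1    2      10
2      Kai    S4    8      40
3    Quinn    S5   19      95
4    Quinn    S5    6      30
5      Eli    S5    5      25
6      Tom    S4   20     100
7      Tom    S5   17      85
8    Quinn    S1    4      20
9      Vic    S3    4      20
take first 6 rows:
  customer store  qty  qty_x5
0     Nora    S4   19      95
1      Tom    S1    2      10
2      Kai    S4    8      40
3    Quinn    S5   19      95
4    Quinn    S5    6      30
5      Eli    S5    5      25
group by store, min of qty_x5:
store
S1    10
S4    40
S5    25
Name: qty_x5, dtype: int64
So loc['S1'] = 10.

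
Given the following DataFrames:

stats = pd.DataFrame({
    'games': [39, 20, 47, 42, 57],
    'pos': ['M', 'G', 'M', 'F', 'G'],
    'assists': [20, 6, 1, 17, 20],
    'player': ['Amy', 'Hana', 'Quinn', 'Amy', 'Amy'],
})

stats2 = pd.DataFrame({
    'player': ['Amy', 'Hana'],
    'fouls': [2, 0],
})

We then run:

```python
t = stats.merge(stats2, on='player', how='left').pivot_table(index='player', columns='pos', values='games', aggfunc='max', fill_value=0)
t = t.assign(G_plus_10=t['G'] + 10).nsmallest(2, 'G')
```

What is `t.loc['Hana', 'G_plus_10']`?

30

merge on 'player' (how='left') → 5 rows:
   games pos  assists player  fouls
0     39   M       20    Amy    2.0
1     20   G        6   Hana    0.0
2     47   M        1  Quinn    NaN
3     42   F       17    Amy    2.0
4     57   G       20    Amy    2.0
pivot: rows=player, cols=pos, max(games):
pos      F   G   M
player            
Amy     42  57  39
Hana     0  20   0
Quinn    0   0  47
add column G_plus_10 = t['G'] + 10:
pos      F   G   M  G_plus_10
player                       
Amy     42  57  39         67
Hana     0  20   0         30
Quinn    0   0  47         10
take 2 rows with smallest G:
pos     F   G   M  G_plus_10
player                      
Quinn   0   0  47         10
Hana    0  20   0         30
Taking the value at row 'Hana', column 'G_plus_10' gives 30.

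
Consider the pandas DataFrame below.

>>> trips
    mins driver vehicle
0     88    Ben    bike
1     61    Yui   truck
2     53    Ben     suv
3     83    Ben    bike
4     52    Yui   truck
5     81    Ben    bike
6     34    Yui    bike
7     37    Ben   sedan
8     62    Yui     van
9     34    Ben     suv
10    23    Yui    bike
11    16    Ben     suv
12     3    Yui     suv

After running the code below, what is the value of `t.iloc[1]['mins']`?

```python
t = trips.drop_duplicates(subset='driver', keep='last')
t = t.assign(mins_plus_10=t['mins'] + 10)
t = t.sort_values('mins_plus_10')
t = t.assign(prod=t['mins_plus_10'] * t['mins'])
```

16

drop duplicate driver (keep=last):
    mins driver vehicle
11    16    Ben     suv
12     3    Yui     suv
add column mins_plus_10 = t['mins'] + 10:
    mins driver vehicle  mins_plus_10
11    16    Ben     suv            26
12     3    Yui     suv            13
sort by mins_plus_10:
    mins driver vehicle  mins_plus_10
12     3    Yui     suv            13
11    16    Ben     suv            26
add column prod = t['mins_plus_10'] * t['mins']:
    mins driver vehicle  mins_plus_10  prod
12     3    Yui     suv            13    39
11    16    Ben     suv            26   416
Finally, value at position 1, column 'mins' = 16.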